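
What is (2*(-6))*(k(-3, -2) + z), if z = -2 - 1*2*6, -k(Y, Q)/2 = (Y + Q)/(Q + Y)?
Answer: 192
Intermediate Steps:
k(Y, Q) = -2 (k(Y, Q) = -2*(Y + Q)/(Q + Y) = -2*(Q + Y)/(Q + Y) = -2*1 = -2)
z = -14 (z = -2 - 2*6 = -2 - 12 = -14)
(2*(-6))*(k(-3, -2) + z) = (2*(-6))*(-2 - 14) = -12*(-16) = 192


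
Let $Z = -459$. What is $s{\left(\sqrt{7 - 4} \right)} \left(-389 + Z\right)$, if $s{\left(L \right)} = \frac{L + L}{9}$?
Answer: $- \frac{1696 \sqrt{3}}{9} \approx -326.4$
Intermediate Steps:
$s{\left(L \right)} = \frac{2 L}{9}$ ($s{\left(L \right)} = 2 L \frac{1}{9} = \frac{2 L}{9}$)
$s{\left(\sqrt{7 - 4} \right)} \left(-389 + Z\right) = \frac{2 \sqrt{7 - 4}}{9} \left(-389 - 459\right) = \frac{2 \sqrt{3}}{9} \left(-848\right) = - \frac{1696 \sqrt{3}}{9}$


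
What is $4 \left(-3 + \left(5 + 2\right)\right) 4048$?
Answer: $64768$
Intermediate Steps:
$4 \left(-3 + \left(5 + 2\right)\right) 4048 = 4 \left(-3 + 7\right) 4048 = 4 \cdot 4 \cdot 4048 = 16 \cdot 4048 = 64768$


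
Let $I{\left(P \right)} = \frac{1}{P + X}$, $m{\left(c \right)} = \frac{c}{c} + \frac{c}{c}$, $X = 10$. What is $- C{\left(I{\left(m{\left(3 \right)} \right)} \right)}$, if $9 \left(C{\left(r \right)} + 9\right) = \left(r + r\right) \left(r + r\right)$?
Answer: $\frac{2915}{324} \approx 8.9969$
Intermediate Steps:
$m{\left(c \right)} = 2$ ($m{\left(c \right)} = 1 + 1 = 2$)
$I{\left(P \right)} = \frac{1}{10 + P}$ ($I{\left(P \right)} = \frac{1}{P + 10} = \frac{1}{10 + P}$)
$C{\left(r \right)} = -9 + \frac{4 r^{2}}{9}$ ($C{\left(r \right)} = -9 + \frac{\left(r + r\right) \left(r + r\right)}{9} = -9 + \frac{2 r 2 r}{9} = -9 + \frac{4 r^{2}}{9}$)
$- C{\left(I{\left(m{\left(3 \right)} \right)} \right)} = - (-9 + \frac{4 \left(\frac{1}{10 + 2}\right)^{2}}{9}) = - (-9 + \frac{4 \left(\frac{1}{12}\right)^{2}}{9}) = - (-9 + \frac{4}{9 \cdot 144}) = - (-9 + \frac{4}{9} \cdot \frac{1}{144}) = - (-9 + \frac{1}{324}) = \left(-1\right) \left(- \frac{2915}{324}\right) = \frac{2915}{324}$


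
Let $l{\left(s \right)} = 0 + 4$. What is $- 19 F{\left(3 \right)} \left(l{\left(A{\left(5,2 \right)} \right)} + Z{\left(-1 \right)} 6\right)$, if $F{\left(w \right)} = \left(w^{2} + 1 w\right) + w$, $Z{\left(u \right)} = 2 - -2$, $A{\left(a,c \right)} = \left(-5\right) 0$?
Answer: $-7980$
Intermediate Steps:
$A{\left(a,c \right)} = 0$
$Z{\left(u \right)} = 4$ ($Z{\left(u \right)} = 2 + 2 = 4$)
$l{\left(s \right)} = 4$
$F{\left(w \right)} = w^{2} + 2 w$ ($F{\left(w \right)} = \left(w^{2} + w\right) + w = \left(w + w^{2}\right) + w = w^{2} + 2 w$)
$- 19 F{\left(3 \right)} \left(l{\left(A{\left(5,2 \right)} \right)} + Z{\left(-1 \right)} 6\right) = - 19 \cdot 3 \left(2 + 3\right) \left(4 + 4 \cdot 6\right) = - 19 \cdot 3 \cdot 5 \left(4 + 24\right) = \left(-19\right) 15 \cdot 28 = \left(-285\right) 28 = -7980$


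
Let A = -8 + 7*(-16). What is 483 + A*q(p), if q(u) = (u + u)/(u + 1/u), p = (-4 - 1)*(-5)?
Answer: 76179/313 ≈ 243.38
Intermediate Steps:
p = 25 (p = -5*(-5) = 25)
q(u) = 2*u/(u + 1/u) (q(u) = (2*u)/(u + 1/u) = 2*u/(u + 1/u))
A = -120 (A = -8 - 112 = -120)
483 + A*q(p) = 483 - 240*25²/(1 + 25²) = 483 - 240*625/(1 + 625) = 483 - 240*625/626 = 483 - 120*625/313 = 483 - 75000/313 = 76179/313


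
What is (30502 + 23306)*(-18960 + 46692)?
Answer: 1492203456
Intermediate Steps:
(30502 + 23306)*(-18960 + 46692) = 53808*27732 = 1492203456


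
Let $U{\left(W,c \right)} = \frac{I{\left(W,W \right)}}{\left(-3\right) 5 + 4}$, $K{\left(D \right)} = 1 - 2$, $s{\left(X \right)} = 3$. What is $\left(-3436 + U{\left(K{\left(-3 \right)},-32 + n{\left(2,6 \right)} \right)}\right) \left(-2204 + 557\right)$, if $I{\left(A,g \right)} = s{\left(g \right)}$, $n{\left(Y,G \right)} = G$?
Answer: $\frac{62254953}{11} \approx 5.6595 \cdot 10^{6}$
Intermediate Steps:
$I{\left(A,g \right)} = 3$
$K{\left(D \right)} = -1$ ($K{\left(D \right)} = 1 - 2 = -1$)
$U{\left(W,c \right)} = - \frac{3}{11}$ ($U{\left(W,c \right)} = \frac{3}{\left(-3\right) 5 + 4} = \frac{3}{-15 + 4} = \frac{3}{-11} = 3 \left(- \frac{1}{11}\right) = - \frac{3}{11}$)
$\left(-3436 + U{\left(K{\left(-3 \right)},-32 + n{\left(2,6 \right)} \right)}\right) \left(-2204 + 557\right) = \left(-3436 - \frac{3}{11}\right) \left(-2204 + 557\right) = \left(- \frac{37799}{11}\right) \left(-1647\right) = \frac{62254953}{11}$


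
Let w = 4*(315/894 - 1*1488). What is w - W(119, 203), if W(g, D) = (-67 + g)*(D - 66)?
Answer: -1948114/149 ≈ -13075.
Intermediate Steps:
w = -886638/149 (w = 4*(315*(1/894) - 1488) = 4*(105/298 - 1488) = 4*(-443319/298) = -886638/149 ≈ -5950.6)
W(g, D) = (-67 + g)*(-66 + D)
w - W(119, 203) = -886638/149 - (4422 - 67*203 - 66*119 + 203*119) = -886638/149 - (4422 - 13601 - 7854 + 24157) = -886638/149 - 1*7124 = -886638/149 - 7124 = -1948114/149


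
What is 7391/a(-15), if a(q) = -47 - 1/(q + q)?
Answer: -221730/1409 ≈ -157.37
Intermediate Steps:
a(q) = -47 - 1/(2*q)
7391/a(-15) = 7391/(-47 - ½/(-15)) = 7391/(-47 - ½*(-1/15)) = 7391/(-47 + 1/30) = 7391/(-1409/30) = 7391*(-30/1409) = -221730/1409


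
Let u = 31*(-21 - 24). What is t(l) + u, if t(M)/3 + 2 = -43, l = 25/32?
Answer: -1530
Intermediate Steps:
u = -1395 (u = 31*(-45) = -1395)
l = 25/32 (l = 25*(1/32) = 25/32 ≈ 0.78125)
t(M) = -135 (t(M) = -6 + 3*(-43) = -6 - 129 = -135)
t(l) + u = -135 - 1395 = -1530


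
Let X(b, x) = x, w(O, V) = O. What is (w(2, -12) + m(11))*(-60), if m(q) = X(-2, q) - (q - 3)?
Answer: -300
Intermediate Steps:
m(q) = 3 (m(q) = q - (q - 3) = q - (-3 + q) = q + (3 - q) = 3)
(w(2, -12) + m(11))*(-60) = (2 + 3)*(-60) = 5*(-60) = -300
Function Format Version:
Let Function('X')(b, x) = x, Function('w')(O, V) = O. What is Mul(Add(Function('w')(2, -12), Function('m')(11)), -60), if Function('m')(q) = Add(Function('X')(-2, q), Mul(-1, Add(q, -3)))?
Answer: -300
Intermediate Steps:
Function('m')(q) = 3 (Function('m')(q) = Add(q, Mul(-1, Add(q, -3))) = Add(q, Mul(-1, Add(-3, q))) = Add(q, Add(3, Mul(-1, q))) = 3)
Mul(Add(Function('w')(2, -12), Function('m')(11)), -60) = Mul(Add(2, 3), -60) = Mul(5, -60) = -300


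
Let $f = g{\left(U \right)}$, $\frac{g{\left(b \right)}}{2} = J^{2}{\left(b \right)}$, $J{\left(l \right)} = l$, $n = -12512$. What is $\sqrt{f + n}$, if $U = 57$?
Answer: $i \sqrt{6014} \approx 77.55 i$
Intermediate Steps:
$g{\left(b \right)} = 2 b^{2}$
$f = 6498$ ($f = 2 \cdot 57^{2} = 2 \cdot 3249 = 6498$)
$\sqrt{f + n} = \sqrt{6498 - 12512} = \sqrt{-6014} = i \sqrt{6014}$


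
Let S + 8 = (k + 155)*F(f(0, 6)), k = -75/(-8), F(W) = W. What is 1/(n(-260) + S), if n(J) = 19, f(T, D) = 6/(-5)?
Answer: -4/745 ≈ -0.0053691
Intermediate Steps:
f(T, D) = -6/5 (f(T, D) = 6*(-1/5) = -6/5)
k = 75/8 (k = -75*(-1/8) = 75/8 ≈ 9.3750)
S = -821/4 (S = -8 + (75/8 + 155)*(-6/5) = -8 + (1315/8)*(-6/5) = -8 - 789/4 = -821/4 ≈ -205.25)
1/(n(-260) + S) = 1/(19 - 821/4) = 1/(-745/4) = -4/745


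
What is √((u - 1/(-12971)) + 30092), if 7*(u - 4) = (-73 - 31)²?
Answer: √5323522344315/12971 ≈ 177.88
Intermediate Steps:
u = 10844/7 (u = 4 + (-73 - 31)²/7 = 4 + (⅐)*(-104)² = 4 + (⅐)*10816 = 4 + 10816/7 = 10844/7 ≈ 1549.1)
√((u - 1/(-12971)) + 30092) = √((10844/7 - 1/(-12971)) + 30092) = √((10844/7 - 1*(-1/12971)) + 30092) = √((10844/7 + 1/12971) + 30092) = √(20093933/12971 + 30092) = √(410417265/12971) = √5323522344315/12971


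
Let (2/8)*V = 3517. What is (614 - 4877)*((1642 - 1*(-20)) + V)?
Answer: -67056990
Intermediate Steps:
V = 14068 (V = 4*3517 = 14068)
(614 - 4877)*((1642 - 1*(-20)) + V) = (614 - 4877)*((1642 - 1*(-20)) + 14068) = -4263*((1642 + 20) + 14068) = -4263*(1662 + 14068) = -4263*15730 = -67056990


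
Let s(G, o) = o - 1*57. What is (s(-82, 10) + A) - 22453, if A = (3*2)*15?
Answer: -22410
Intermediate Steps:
s(G, o) = -57 + o (s(G, o) = o - 57 = -57 + o)
A = 90 (A = 6*15 = 90)
(s(-82, 10) + A) - 22453 = ((-57 + 10) + 90) - 22453 = (-47 + 90) - 22453 = 43 - 22453 = -22410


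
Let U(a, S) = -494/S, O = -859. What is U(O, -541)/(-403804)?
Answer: -247/109228982 ≈ -2.2613e-6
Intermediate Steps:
U(O, -541)/(-403804) = -494/(-541)/(-403804) = -494*(-1/541)*(-1/403804) = (494/541)*(-1/403804) = -247/109228982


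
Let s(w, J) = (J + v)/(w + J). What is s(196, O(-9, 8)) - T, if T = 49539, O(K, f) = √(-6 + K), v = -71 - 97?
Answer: 2*(-24769*√15 + 4854906*I)/(√15 - 196*I) ≈ -49540.0 + 0.036683*I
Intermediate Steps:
v = -168
s(w, J) = (-168 + J)/(J + w) (s(w, J) = (J - 168)/(w + J) = (-168 + J)/(J + w))
s(196, O(-9, 8)) - T = (-168 + √(-6 - 9))/(√(-6 - 9) + 196) - 1*49539 = (-168 + √(-15))/(√(-15) + 196) - 49539 = (-168 + I*√15)/(I*√15 + 196) - 49539 = (-168 + I*√15)/(196 + I*√15) - 49539 = -49539 + (-168 + I*√15)/(196 + I*√15)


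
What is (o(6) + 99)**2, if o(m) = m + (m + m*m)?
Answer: 21609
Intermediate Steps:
o(m) = m**2 + 2*m (o(m) = m + (m + m**2) = m**2 + 2*m)
(o(6) + 99)**2 = (6*(2 + 6) + 99)**2 = (6*8 + 99)**2 = (48 + 99)**2 = 147**2 = 21609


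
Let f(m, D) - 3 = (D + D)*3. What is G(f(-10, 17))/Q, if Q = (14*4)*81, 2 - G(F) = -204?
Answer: 103/2268 ≈ 0.045414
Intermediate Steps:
f(m, D) = 3 + 6*D (f(m, D) = 3 + (D + D)*3 = 3 + (2*D)*3 = 3 + 6*D)
G(F) = 206 (G(F) = 2 - 1*(-204) = 2 + 204 = 206)
Q = 4536 (Q = 56*81 = 4536)
G(f(-10, 17))/Q = 206/4536 = 206*(1/4536) = 103/2268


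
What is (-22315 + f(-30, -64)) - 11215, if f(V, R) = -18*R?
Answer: -32378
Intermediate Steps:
(-22315 + f(-30, -64)) - 11215 = (-22315 - 18*(-64)) - 11215 = (-22315 + 1152) - 11215 = -21163 - 11215 = -32378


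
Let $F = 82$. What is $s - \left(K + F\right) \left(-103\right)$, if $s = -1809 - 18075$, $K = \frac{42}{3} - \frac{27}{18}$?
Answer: $- \frac{20301}{2} \approx -10151.0$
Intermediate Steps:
$K = \frac{25}{2}$ ($K = 42 \cdot \frac{1}{3} - \frac{3}{2} = 14 - \frac{3}{2} = \frac{25}{2} \approx 12.5$)
$s = -19884$
$s - \left(K + F\right) \left(-103\right) = -19884 - \left(\frac{25}{2} + 82\right) \left(-103\right) = -19884 - \frac{189}{2} \left(-103\right) = -19884 - - \frac{19467}{2} = -19884 + \frac{19467}{2} = - \frac{20301}{2}$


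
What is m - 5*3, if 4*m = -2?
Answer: -31/2 ≈ -15.500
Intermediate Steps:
m = -½ (m = (¼)*(-2) = -½ ≈ -0.50000)
m - 5*3 = -½ - 5*3 = -½ - 15 = -31/2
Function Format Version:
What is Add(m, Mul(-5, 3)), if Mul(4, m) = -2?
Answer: Rational(-31, 2) ≈ -15.500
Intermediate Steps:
m = Rational(-1, 2) (m = Mul(Rational(1, 4), -2) = Rational(-1, 2) ≈ -0.50000)
Add(m, Mul(-5, 3)) = Add(Rational(-1, 2), Mul(-5, 3)) = Add(Rational(-1, 2), -15) = Rational(-31, 2)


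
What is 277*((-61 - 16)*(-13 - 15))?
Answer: 597212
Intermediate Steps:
277*((-61 - 16)*(-13 - 15)) = 277*(-77*(-28)) = 277*2156 = 597212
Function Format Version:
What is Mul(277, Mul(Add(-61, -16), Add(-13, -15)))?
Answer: 597212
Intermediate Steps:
Mul(277, Mul(Add(-61, -16), Add(-13, -15))) = Mul(277, Mul(-77, -28)) = Mul(277, 2156) = 597212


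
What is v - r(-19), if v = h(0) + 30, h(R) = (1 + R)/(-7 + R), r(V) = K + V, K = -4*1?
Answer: 370/7 ≈ 52.857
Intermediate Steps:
K = -4
r(V) = -4 + V
h(R) = (1 + R)/(-7 + R)
v = 209/7 (v = (1 + 0)/(-7 + 0) + 30 = 1/(-7) + 30 = -1/7*1 + 30 = -1/7 + 30 = 209/7 ≈ 29.857)
v - r(-19) = 209/7 - (-4 - 19) = 209/7 - 1*(-23) = 209/7 + 23 = 370/7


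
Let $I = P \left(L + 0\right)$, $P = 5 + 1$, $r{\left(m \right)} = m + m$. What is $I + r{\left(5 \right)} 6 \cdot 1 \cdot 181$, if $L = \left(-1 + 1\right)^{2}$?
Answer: $10860$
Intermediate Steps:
$r{\left(m \right)} = 2 m$
$L = 0$ ($L = 0^{2} = 0$)
$P = 6$
$I = 0$ ($I = 6 \left(0 + 0\right) = 6 \cdot 0 = 0$)
$I + r{\left(5 \right)} 6 \cdot 1 \cdot 181 = 0 + 2 \cdot 5 \cdot 6 \cdot 1 \cdot 181 = 0 + 10 \cdot 6 \cdot 1 \cdot 181 = 0 + 60 \cdot 1 \cdot 181 = 0 + 60 \cdot 181 = 0 + 10860 = 10860$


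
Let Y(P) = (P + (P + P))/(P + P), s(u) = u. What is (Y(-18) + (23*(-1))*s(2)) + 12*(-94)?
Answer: -2345/2 ≈ -1172.5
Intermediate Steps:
Y(P) = 3/2 (Y(P) = (P + 2*P)/((2*P)) = (3*P)*(1/(2*P)) = 3/2)
(Y(-18) + (23*(-1))*s(2)) + 12*(-94) = (3/2 + (23*(-1))*2) + 12*(-94) = (3/2 - 23*2) - 1128 = (3/2 - 46) - 1128 = -89/2 - 1128 = -2345/2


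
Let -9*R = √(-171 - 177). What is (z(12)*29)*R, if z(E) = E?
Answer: -232*I*√87/3 ≈ -721.32*I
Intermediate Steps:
R = -2*I*√87/9 (R = -√(-171 - 177)/9 = -2*I*√87/9 ≈ -2.0728*I)
(z(12)*29)*R = (12*29)*(-2*I*√87/9) = 348*(-2*I*√87/9) = -232*I*√87/3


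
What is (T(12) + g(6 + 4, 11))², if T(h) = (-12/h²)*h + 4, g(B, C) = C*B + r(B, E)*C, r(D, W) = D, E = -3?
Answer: 49729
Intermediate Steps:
g(B, C) = 2*B*C (g(B, C) = C*B + B*C = B*C + B*C = 2*B*C)
T(h) = 4 - 12/h (T(h) = (-12/h²)*h + 4 = -12/h + 4 = 4 - 12/h)
(T(12) + g(6 + 4, 11))² = ((4 - 12/12) + 2*(6 + 4)*11)² = ((4 - 12*1/12) + 2*10*11)² = ((4 - 1) + 220)² = (3 + 220)² = 223² = 49729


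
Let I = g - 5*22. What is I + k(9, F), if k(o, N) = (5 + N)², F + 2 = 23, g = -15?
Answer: 551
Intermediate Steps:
F = 21 (F = -2 + 23 = 21)
I = -125 (I = -15 - 5*22 = -15 - 110 = -125)
I + k(9, F) = -125 + (5 + 21)² = -125 + 26² = -125 + 676 = 551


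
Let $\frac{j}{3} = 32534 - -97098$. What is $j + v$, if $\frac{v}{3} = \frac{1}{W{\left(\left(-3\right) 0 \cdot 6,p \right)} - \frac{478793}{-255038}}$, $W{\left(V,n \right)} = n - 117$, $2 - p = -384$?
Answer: $\frac{1279357041074}{3289715} \approx 3.889 \cdot 10^{5}$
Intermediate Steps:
$p = 386$ ($p = 2 - -384 = 2 + 384 = 386$)
$W{\left(V,n \right)} = -117 + n$ ($W{\left(V,n \right)} = n - 117 = -117 + n$)
$v = \frac{36434}{3289715}$ ($v = \frac{3}{\left(-117 + 386\right) - \frac{478793}{-255038}} = \frac{3}{269 - - \frac{68399}{36434}} = \frac{3}{269 + \frac{68399}{36434}} = \frac{3}{\frac{9869145}{36434}} = 3 \cdot \frac{36434}{9869145} = \frac{36434}{3289715} \approx 0.011075$)
$j = 388896$ ($j = 3 \left(32534 - -97098\right) = 3 \left(32534 + 97098\right) = 3 \cdot 129632 = 388896$)
$j + v = 388896 + \frac{36434}{3289715} = \frac{1279357041074}{3289715}$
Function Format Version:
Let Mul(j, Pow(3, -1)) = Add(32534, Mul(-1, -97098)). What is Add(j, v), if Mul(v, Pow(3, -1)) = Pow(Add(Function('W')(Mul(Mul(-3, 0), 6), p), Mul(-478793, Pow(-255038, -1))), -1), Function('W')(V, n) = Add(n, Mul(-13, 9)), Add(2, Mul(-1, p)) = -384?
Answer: Rational(1279357041074, 3289715) ≈ 3.8890e+5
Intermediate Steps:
p = 386 (p = Add(2, Mul(-1, -384)) = Add(2, 384) = 386)
Function('W')(V, n) = Add(-117, n) (Function('W')(V, n) = Add(n, -117) = Add(-117, n))
v = Rational(36434, 3289715) (v = Mul(3, Pow(Add(Add(-117, 386), Mul(-478793, Pow(-255038, -1))), -1)) = Mul(3, Pow(Add(269, Mul(-478793, Rational(-1, 255038))), -1)) = Mul(3, Pow(Add(269, Rational(68399, 36434)), -1)) = Mul(3, Pow(Rational(9869145, 36434), -1)) = Mul(3, Rational(36434, 9869145)) = Rational(36434, 3289715) ≈ 0.011075)
j = 388896 (j = Mul(3, Add(32534, Mul(-1, -97098))) = Mul(3, Add(32534, 97098)) = Mul(3, 129632) = 388896)
Add(j, v) = Add(388896, Rational(36434, 3289715)) = Rational(1279357041074, 3289715)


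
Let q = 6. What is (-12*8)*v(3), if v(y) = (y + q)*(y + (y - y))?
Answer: -2592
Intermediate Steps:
v(y) = y*(6 + y) (v(y) = (y + 6)*(y + (y - y)) = (6 + y)*(y + 0) = (6 + y)*y = y*(6 + y))
(-12*8)*v(3) = (-12*8)*(3*(6 + 3)) = -288*9 = -96*27 = -2592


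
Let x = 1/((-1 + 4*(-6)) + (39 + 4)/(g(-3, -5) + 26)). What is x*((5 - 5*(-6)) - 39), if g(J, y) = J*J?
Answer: 35/208 ≈ 0.16827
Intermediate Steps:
g(J, y) = J**2
x = -35/832 (x = 1/((-1 + 4*(-6)) + (39 + 4)/((-3)**2 + 26)) = 1/((-1 - 24) + 43/(9 + 26)) = 1/(-25 + 43/35) = 1/(-832/35) = -35/832 ≈ -0.042067)
x*((5 - 5*(-6)) - 39) = -35*((5 - 5*(-6)) - 39)/832 = -35*((5 + 30) - 39)/832 = -35*(35 - 39)/832 = -35/832*(-4) = 35/208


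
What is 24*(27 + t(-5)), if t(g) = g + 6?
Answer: 672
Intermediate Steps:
t(g) = 6 + g
24*(27 + t(-5)) = 24*(27 + (6 - 5)) = 24*(27 + 1) = 24*28 = 672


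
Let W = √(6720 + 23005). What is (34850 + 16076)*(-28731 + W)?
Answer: -1463154906 + 254630*√1189 ≈ -1.4544e+9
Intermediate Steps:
W = 5*√1189 (W = √29725 = 5*√1189 ≈ 172.41)
(34850 + 16076)*(-28731 + W) = (34850 + 16076)*(-28731 + 5*√1189) = 50926*(-28731 + 5*√1189) = -1463154906 + 254630*√1189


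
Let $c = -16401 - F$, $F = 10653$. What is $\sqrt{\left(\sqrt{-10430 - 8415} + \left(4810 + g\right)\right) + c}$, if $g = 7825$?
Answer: $\sqrt{-14419 + i \sqrt{18845}} \approx 0.5716 + 120.08 i$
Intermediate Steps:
$c = -27054$ ($c = -16401 - 10653 = -27054$)
$\sqrt{\left(\sqrt{-10430 - 8415} + \left(4810 + g\right)\right) + c} = \sqrt{\left(\sqrt{-10430 - 8415} + \left(4810 + 7825\right)\right) - 27054} = \sqrt{\left(\sqrt{-18845} + 12635\right) - 27054} = \sqrt{\left(i \sqrt{18845} + 12635\right) - 27054} = \sqrt{\left(12635 + i \sqrt{18845}\right) - 27054} = \sqrt{-14419 + i \sqrt{18845}}$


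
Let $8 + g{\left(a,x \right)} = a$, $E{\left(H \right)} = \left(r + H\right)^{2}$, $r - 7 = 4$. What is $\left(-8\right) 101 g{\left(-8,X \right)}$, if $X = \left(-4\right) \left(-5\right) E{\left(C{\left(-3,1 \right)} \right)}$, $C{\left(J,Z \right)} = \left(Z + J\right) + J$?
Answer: $12928$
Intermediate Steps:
$r = 11$ ($r = 7 + 4 = 11$)
$C{\left(J,Z \right)} = Z + 2 J$ ($C{\left(J,Z \right)} = \left(J + Z\right) + J = Z + 2 J$)
$E{\left(H \right)} = \left(11 + H\right)^{2}$
$X = 720$ ($X = \left(-4\right) \left(-5\right) \left(11 + \left(1 + 2 \left(-3\right)\right)\right)^{2} = 20 \left(11 + \left(1 - 6\right)\right)^{2} = 20 \left(11 - 5\right)^{2} = 20 \cdot 6^{2} = 20 \cdot 36 = 720$)
$g{\left(a,x \right)} = -8 + a$
$\left(-8\right) 101 g{\left(-8,X \right)} = \left(-8\right) 101 \left(-8 - 8\right) = \left(-808\right) \left(-16\right) = 12928$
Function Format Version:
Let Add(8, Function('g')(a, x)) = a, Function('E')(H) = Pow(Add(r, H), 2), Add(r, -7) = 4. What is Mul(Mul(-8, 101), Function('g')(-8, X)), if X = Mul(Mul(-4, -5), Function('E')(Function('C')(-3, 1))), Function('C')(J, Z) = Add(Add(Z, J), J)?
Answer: 12928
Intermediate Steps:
r = 11 (r = Add(7, 4) = 11)
Function('C')(J, Z) = Add(Z, Mul(2, J)) (Function('C')(J, Z) = Add(Add(J, Z), J) = Add(Z, Mul(2, J)))
Function('E')(H) = Pow(Add(11, H), 2)
X = 720 (X = Mul(Mul(-4, -5), Pow(Add(11, Add(1, Mul(2, -3))), 2)) = Mul(20, Pow(Add(11, Add(1, -6)), 2)) = Mul(20, Pow(Add(11, -5), 2)) = Mul(20, Pow(6, 2)) = Mul(20, 36) = 720)
Function('g')(a, x) = Add(-8, a)
Mul(Mul(-8, 101), Function('g')(-8, X)) = Mul(Mul(-8, 101), Add(-8, -8)) = Mul(-808, -16) = 12928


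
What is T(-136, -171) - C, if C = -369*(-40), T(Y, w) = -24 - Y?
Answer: -14648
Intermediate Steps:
C = 14760
T(-136, -171) - C = (-24 - 1*(-136)) - 1*14760 = (-24 + 136) - 14760 = 112 - 14760 = -14648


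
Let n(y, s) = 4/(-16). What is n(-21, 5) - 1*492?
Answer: -1969/4 ≈ -492.25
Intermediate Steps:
n(y, s) = -1/4 (n(y, s) = 4*(-1/16) = -1/4)
n(-21, 5) - 1*492 = -1/4 - 1*492 = -1/4 - 492 = -1969/4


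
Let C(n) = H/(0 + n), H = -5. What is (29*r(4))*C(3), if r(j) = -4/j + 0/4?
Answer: 145/3 ≈ 48.333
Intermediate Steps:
r(j) = -4/j (r(j) = -4/j + 0*(1/4) = -4/j + 0 = -4/j)
C(n) = -5/n (C(n) = -5/(0 + n) = -5/n)
(29*r(4))*C(3) = (29*(-4/4))*(-5/3) = (29*(-4*1/4))*(-5*1/3) = (29*(-1))*(-5/3) = -29*(-5/3) = 145/3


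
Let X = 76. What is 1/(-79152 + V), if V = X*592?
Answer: -1/34160 ≈ -2.9274e-5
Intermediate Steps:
V = 44992 (V = 76*592 = 44992)
1/(-79152 + V) = 1/(-79152 + 44992) = 1/(-34160) = -1/34160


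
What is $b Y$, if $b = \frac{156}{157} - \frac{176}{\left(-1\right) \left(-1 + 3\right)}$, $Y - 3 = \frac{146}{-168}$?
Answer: $\frac{89321}{471} \approx 189.64$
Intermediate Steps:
$Y = \frac{179}{84}$ ($Y = 3 + \frac{146}{-168} = 3 + 146 \left(- \frac{1}{168}\right) = 3 - \frac{73}{84} = \frac{179}{84} \approx 2.131$)
$b = \frac{13972}{157}$ ($b = 156 \cdot \frac{1}{157} - \frac{176}{\left(-1\right) 2} = \frac{156}{157} - \frac{176}{-2} = \frac{156}{157} - -88 = \frac{156}{157} + 88 = \frac{13972}{157} \approx 88.994$)
$b Y = \frac{13972}{157} \cdot \frac{179}{84} = \frac{89321}{471}$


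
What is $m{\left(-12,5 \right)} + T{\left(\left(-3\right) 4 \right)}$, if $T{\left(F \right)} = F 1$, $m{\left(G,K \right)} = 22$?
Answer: $10$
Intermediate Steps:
$T{\left(F \right)} = F$
$m{\left(-12,5 \right)} + T{\left(\left(-3\right) 4 \right)} = 22 - 12 = 10$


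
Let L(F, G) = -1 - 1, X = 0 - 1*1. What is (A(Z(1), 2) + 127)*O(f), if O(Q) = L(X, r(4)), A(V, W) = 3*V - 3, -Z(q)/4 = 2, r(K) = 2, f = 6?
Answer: -200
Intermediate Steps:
Z(q) = -8 (Z(q) = -4*2 = -8)
X = -1 (X = 0 - 1 = -1)
A(V, W) = -3 + 3*V
L(F, G) = -2
O(Q) = -2
(A(Z(1), 2) + 127)*O(f) = ((-3 + 3*(-8)) + 127)*(-2) = ((-3 - 24) + 127)*(-2) = (-27 + 127)*(-2) = 100*(-2) = -200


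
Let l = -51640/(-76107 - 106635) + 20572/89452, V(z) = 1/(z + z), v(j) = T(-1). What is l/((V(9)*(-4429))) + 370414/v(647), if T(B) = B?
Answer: -58810742376064696/158770300381 ≈ -3.7041e+5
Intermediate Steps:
v(j) = -1
V(z) = 1/(2*z)
l = 55122827/107543667 (l = -51640/(-182742) + 20572*(1/89452) = -51640*(-1/182742) + 5143/22363 = 25820/91371 + 5143/22363 = 55122827/107543667 ≈ 0.51256)
l/((V(9)*(-4429))) + 370414/v(647) = 55122827/(107543667*((((½)/9)*(-4429)))) + 370414/(-1) = 55122827/(107543667*((((½)*(⅑))*(-4429)))) + 370414*(-1) = 55122827/(107543667*(((1/18)*(-4429)))) - 370414 = 55122827/(107543667*(-4429/18)) - 370414 = (55122827/107543667)*(-18/4429) - 370414 = -330736962/158770300381 - 370414 = -58810742376064696/158770300381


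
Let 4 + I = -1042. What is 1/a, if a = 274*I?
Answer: -1/286604 ≈ -3.4891e-6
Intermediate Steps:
I = -1046 (I = -4 - 1042 = -1046)
a = -286604 (a = 274*(-1046) = -286604)
1/a = 1/(-286604) = -1/286604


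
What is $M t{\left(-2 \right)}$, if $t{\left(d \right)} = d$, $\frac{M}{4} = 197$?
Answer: $-1576$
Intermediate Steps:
$M = 788$ ($M = 4 \cdot 197 = 788$)
$M t{\left(-2 \right)} = 788 \left(-2\right) = -1576$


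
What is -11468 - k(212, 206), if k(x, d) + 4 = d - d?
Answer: -11464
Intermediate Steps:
k(x, d) = -4 (k(x, d) = -4 + (d - d) = -4 + 0 = -4)
-11468 - k(212, 206) = -11468 - 1*(-4) = -11468 + 4 = -11464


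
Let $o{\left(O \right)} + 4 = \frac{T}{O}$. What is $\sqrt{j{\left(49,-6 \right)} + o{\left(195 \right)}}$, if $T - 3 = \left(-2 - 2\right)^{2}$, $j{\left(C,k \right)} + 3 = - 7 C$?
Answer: $\frac{31 i \sqrt{13845}}{195} \approx 18.706 i$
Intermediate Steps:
$j{\left(C,k \right)} = -3 - 7 C$
$T = 19$ ($T = 3 + \left(-2 - 2\right)^{2} = 3 + \left(-4\right)^{2} = 3 + 16 = 19$)
$o{\left(O \right)} = -4 + \frac{19}{O}$
$\sqrt{j{\left(49,-6 \right)} + o{\left(195 \right)}} = \sqrt{\left(-3 - 343\right) - \left(4 - \frac{19}{195}\right)} = \sqrt{\left(-3 - 343\right) + \left(-4 + 19 \cdot \frac{1}{195}\right)} = \sqrt{-346 + \left(-4 + \frac{19}{195}\right)} = \sqrt{-346 - \frac{761}{195}} = \sqrt{- \frac{68231}{195}} = \frac{31 i \sqrt{13845}}{195}$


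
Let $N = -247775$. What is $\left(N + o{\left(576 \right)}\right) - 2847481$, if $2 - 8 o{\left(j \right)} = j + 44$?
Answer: $- \frac{12381333}{4} \approx -3.0953 \cdot 10^{6}$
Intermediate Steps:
$o{\left(j \right)} = - \frac{21}{4} - \frac{j}{8}$ ($o{\left(j \right)} = \frac{1}{4} - \frac{j + 44}{8} = \frac{1}{4} - \frac{44 + j}{8} = \frac{1}{4} - \left(\frac{11}{2} + \frac{j}{8}\right) = - \frac{21}{4} - \frac{j}{8}$)
$\left(N + o{\left(576 \right)}\right) - 2847481 = \left(-247775 - \frac{309}{4}\right) - 2847481 = - \frac{991409}{4} - 2847481 = - \frac{12381333}{4}$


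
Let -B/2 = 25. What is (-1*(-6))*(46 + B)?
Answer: -24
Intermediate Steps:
B = -50 (B = -2*25 = -50)
(-1*(-6))*(46 + B) = (-1*(-6))*(46 - 50) = 6*(-4) = -24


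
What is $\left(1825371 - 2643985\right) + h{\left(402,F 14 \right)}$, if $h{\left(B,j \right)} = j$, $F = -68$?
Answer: $-819566$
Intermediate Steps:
$\left(1825371 - 2643985\right) + h{\left(402,F 14 \right)} = \left(1825371 - 2643985\right) - 952 = -818614 - 952 = -819566$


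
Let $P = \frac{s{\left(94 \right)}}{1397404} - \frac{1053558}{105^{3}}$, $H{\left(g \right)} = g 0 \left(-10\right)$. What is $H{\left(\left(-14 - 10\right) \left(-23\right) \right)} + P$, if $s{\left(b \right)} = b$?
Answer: $- \frac{1740115067}{1912139250} \approx -0.91004$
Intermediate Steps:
$H{\left(g \right)} = 0$ ($H{\left(g \right)} = 0 \left(-10\right) = 0$)
$P = - \frac{1740115067}{1912139250}$ ($P = \frac{94}{1397404} - \frac{1053558}{105^{3}} = 94 \cdot \frac{1}{1397404} - \frac{1053558}{1157625} = \frac{1}{14866} - \frac{117062}{128625} = - \frac{1740115067}{1912139250} \approx -0.91004$)
$H{\left(\left(-14 - 10\right) \left(-23\right) \right)} + P = 0 - \frac{1740115067}{1912139250} = - \frac{1740115067}{1912139250}$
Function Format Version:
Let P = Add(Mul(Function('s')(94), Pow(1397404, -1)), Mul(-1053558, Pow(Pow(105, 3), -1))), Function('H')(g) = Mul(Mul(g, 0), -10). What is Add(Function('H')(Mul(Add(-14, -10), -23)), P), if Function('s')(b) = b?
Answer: Rational(-1740115067, 1912139250) ≈ -0.91004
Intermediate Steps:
Function('H')(g) = 0 (Function('H')(g) = Mul(0, -10) = 0)
P = Rational(-1740115067, 1912139250) (P = Add(Mul(94, Pow(1397404, -1)), Mul(-1053558, Pow(Pow(105, 3), -1))) = Add(Mul(94, Rational(1, 1397404)), Mul(-1053558, Pow(1157625, -1))) = Add(Rational(1, 14866), Mul(-1053558, Rational(1, 1157625))) = Add(Rational(1, 14866), Rational(-117062, 128625)) = Rational(-1740115067, 1912139250) ≈ -0.91004)
Add(Function('H')(Mul(Add(-14, -10), -23)), P) = Add(0, Rational(-1740115067, 1912139250)) = Rational(-1740115067, 1912139250)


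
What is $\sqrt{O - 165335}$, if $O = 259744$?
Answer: $\sqrt{94409} \approx 307.26$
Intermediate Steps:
$\sqrt{O - 165335} = \sqrt{259744 - 165335} = \sqrt{94409}$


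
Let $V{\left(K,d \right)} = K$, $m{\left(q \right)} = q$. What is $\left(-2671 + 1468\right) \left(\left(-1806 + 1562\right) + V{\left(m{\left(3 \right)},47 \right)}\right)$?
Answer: $289923$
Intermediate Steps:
$\left(-2671 + 1468\right) \left(\left(-1806 + 1562\right) + V{\left(m{\left(3 \right)},47 \right)}\right) = \left(-2671 + 1468\right) \left(\left(-1806 + 1562\right) + 3\right) = - 1203 \left(-244 + 3\right) = \left(-1203\right) \left(-241\right) = 289923$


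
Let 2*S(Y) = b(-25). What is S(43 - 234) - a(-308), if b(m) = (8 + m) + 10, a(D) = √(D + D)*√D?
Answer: -7/2 + 308*√2 ≈ 432.08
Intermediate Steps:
a(D) = D*√2 (a(D) = √(2*D)*√D = (√2*√D)*√D = D*√2)
b(m) = 18 + m
S(Y) = -7/2 (S(Y) = (18 - 25)/2 = (½)*(-7) = -7/2)
S(43 - 234) - a(-308) = -7/2 - (-308)*√2 = -7/2 + 308*√2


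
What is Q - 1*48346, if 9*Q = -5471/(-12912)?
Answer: -5618186497/116208 ≈ -48346.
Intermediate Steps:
Q = 5471/116208 (Q = (-5471/(-12912))/9 = (-5471*(-1/12912))/9 = (1/9)*(5471/12912) = 5471/116208 ≈ 0.047079)
Q - 1*48346 = 5471/116208 - 1*48346 = 5471/116208 - 48346 = -5618186497/116208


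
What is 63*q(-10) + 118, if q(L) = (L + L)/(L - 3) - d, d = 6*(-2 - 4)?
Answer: 32278/13 ≈ 2482.9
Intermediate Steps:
d = -36 (d = 6*(-6) = -36)
q(L) = 36 + 2*L/(-3 + L) (q(L) = (L + L)/(L - 3) - 1*(-36) = (2*L)/(-3 + L) + 36 = 2*L/(-3 + L) + 36 = 36 + 2*L/(-3 + L))
63*q(-10) + 118 = 63*(2*(-54 + 19*(-10))/(-3 - 10)) + 118 = 63*(2*(-54 - 190)/(-13)) + 118 = 63*(2*(-1/13)*(-244)) + 118 = 63*(488/13) + 118 = 30744/13 + 118 = 32278/13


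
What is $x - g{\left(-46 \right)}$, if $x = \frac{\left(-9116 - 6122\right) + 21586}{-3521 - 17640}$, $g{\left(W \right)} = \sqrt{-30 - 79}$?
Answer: $- \frac{6348}{21161} - i \sqrt{109} \approx -0.29999 - 10.44 i$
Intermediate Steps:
$g{\left(W \right)} = i \sqrt{109}$ ($g{\left(W \right)} = \sqrt{-109} = i \sqrt{109}$)
$x = - \frac{6348}{21161}$ ($x = \frac{\left(-9116 - 6122\right) + 21586}{-21161} = \left(-15238 + 21586\right) \left(- \frac{1}{21161}\right) = 6348 \left(- \frac{1}{21161}\right) = - \frac{6348}{21161} \approx -0.29999$)
$x - g{\left(-46 \right)} = - \frac{6348}{21161} - i \sqrt{109}$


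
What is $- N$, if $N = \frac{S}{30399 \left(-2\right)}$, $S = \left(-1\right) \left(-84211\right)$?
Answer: $\frac{84211}{60798} \approx 1.3851$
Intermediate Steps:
$S = 84211$
$N = - \frac{84211}{60798}$ ($N = \frac{84211}{30399 \left(-2\right)} = \frac{84211}{-60798} = 84211 \left(- \frac{1}{60798}\right) = - \frac{84211}{60798} \approx -1.3851$)
$- N = \left(-1\right) \left(- \frac{84211}{60798}\right) = \frac{84211}{60798}$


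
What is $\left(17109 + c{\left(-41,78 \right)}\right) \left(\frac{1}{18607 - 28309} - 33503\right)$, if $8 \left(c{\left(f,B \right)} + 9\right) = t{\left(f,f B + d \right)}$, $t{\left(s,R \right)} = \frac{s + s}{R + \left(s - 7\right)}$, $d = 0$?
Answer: $- \frac{10309832899730741}{17995824} \approx -5.729 \cdot 10^{8}$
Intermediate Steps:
$t{\left(s,R \right)} = \frac{2 s}{-7 + R + s}$ ($t{\left(s,R \right)} = \frac{2 s}{R + \left(-7 + s\right)} = \frac{2 s}{-7 + R + s}$)
$c{\left(f,B \right)} = -9 + \frac{f}{4 \left(-7 + f + B f\right)}$ ($c{\left(f,B \right)} = -9 + \frac{2 f \frac{1}{-7 + \left(f B + 0\right) + f}}{8} = -9 + \frac{2 f \frac{1}{-7 + \left(B f + 0\right) + f}}{8} = -9 + \frac{2 f \frac{1}{-7 + B f + f}}{8} = -9 + \frac{2 f \frac{1}{-7 + f + B f}}{8} = -9 + \frac{f}{4 \left(-7 + f + B f\right)}$)
$\left(17109 + c{\left(-41,78 \right)}\right) \left(\frac{1}{18607 - 28309} - 33503\right) = \left(17109 + \frac{63 - - \frac{1435}{4} - 702 \left(-41\right)}{-7 - 41 + 78 \left(-41\right)}\right) \left(\frac{1}{18607 - 28309} - 33503\right) = \left(17109 + \frac{63 + \frac{1435}{4} + 28782}{-7 - 41 - 3198}\right) \left(\frac{1}{-9702} - 33503\right) = \left(17109 + \frac{1}{-3246} \cdot \frac{116815}{4}\right) \left(- \frac{1}{9702} - 33503\right) = \left(17109 - \frac{116815}{12984}\right) \left(- \frac{325046107}{9702}\right) = \frac{222026441}{12984} \left(- \frac{325046107}{9702}\right) = - \frac{10309832899730741}{17995824}$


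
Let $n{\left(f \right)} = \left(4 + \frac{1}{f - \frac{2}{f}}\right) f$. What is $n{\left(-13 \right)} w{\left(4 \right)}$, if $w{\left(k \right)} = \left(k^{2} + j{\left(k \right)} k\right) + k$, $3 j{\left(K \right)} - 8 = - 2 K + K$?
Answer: $- \frac{647140}{501} \approx -1291.7$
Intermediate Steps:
$j{\left(K \right)} = \frac{8}{3} - \frac{K}{3}$ ($j{\left(K \right)} = \frac{8}{3} + \frac{- 2 K + K}{3} = \frac{8}{3} + \frac{\left(-1\right) K}{3} = \frac{8}{3} - \frac{K}{3}$)
$w{\left(k \right)} = k + k^{2} + k \left(\frac{8}{3} - \frac{k}{3}\right)$ ($w{\left(k \right)} = \left(k^{2} + \left(\frac{8}{3} - \frac{k}{3}\right) k\right) + k = \left(k^{2} + k \left(\frac{8}{3} - \frac{k}{3}\right)\right) + k = k + k^{2} + k \left(\frac{8}{3} - \frac{k}{3}\right)$)
$n{\left(f \right)} = f \left(4 + \frac{1}{f - \frac{2}{f}}\right)$
$n{\left(-13 \right)} w{\left(4 \right)} = - \frac{13 \left(-8 - 13 + 4 \left(-13\right)^{2}\right)}{-2 + \left(-13\right)^{2}} \cdot \frac{1}{3} \cdot 4 \left(11 + 2 \cdot 4\right) = - \frac{13 \left(-8 - 13 + 4 \cdot 169\right)}{-2 + 169} \cdot \frac{1}{3} \cdot 4 \left(11 + 8\right) = - \frac{13 \left(-8 - 13 + 676\right)}{167} \cdot \frac{1}{3} \cdot 4 \cdot 19 = \left(-13\right) \frac{1}{167} \cdot 655 \cdot \frac{76}{3} = \left(- \frac{8515}{167}\right) \frac{76}{3} = - \frac{647140}{501}$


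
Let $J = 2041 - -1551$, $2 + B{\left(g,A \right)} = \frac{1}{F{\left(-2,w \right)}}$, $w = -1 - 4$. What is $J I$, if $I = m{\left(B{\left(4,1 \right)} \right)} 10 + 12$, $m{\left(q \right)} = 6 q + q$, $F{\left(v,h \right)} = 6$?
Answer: $- \frac{1253608}{3} \approx -4.1787 \cdot 10^{5}$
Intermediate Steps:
$w = -5$
$B{\left(g,A \right)} = - \frac{11}{6}$ ($B{\left(g,A \right)} = -2 + \frac{1}{6} = - \frac{11}{6}$)
$m{\left(q \right)} = 7 q$
$J = 3592$ ($J = 2041 + 1551 = 3592$)
$I = - \frac{349}{3}$ ($I = 7 \left(- \frac{11}{6}\right) 10 + 12 = \left(- \frac{77}{6}\right) 10 + 12 = - \frac{385}{3} + 12 = - \frac{349}{3} \approx -116.33$)
$J I = 3592 \left(- \frac{349}{3}\right) = - \frac{1253608}{3}$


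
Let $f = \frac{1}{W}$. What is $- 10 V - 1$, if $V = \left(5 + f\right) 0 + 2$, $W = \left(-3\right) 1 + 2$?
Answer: $-21$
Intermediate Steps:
$W = -1$ ($W = -3 + 2 = -1$)
$f = -1$ ($f = \frac{1}{-1} = -1$)
$V = 2$ ($V = \left(5 - 1\right) 0 + 2 = 4 \cdot 0 + 2 = 0 + 2 = 2$)
$- 10 V - 1 = \left(-10\right) 2 - 1 = -20 - 1 = -21$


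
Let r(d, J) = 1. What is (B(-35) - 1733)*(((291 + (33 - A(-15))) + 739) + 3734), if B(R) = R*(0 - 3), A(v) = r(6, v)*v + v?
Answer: -7858356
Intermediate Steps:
A(v) = 2*v (A(v) = 1*v + v = v + v = 2*v)
B(R) = -3*R (B(R) = R*(-3) = -3*R)
(B(-35) - 1733)*(((291 + (33 - A(-15))) + 739) + 3734) = (-3*(-35) - 1733)*(((291 + (33 - 2*(-15))) + 739) + 3734) = (105 - 1733)*(((291 + (33 - 1*(-30))) + 739) + 3734) = -1628*(((291 + (33 + 30)) + 739) + 3734) = -1628*(((291 + 63) + 739) + 3734) = -1628*((354 + 739) + 3734) = -1628*(1093 + 3734) = -1628*4827 = -7858356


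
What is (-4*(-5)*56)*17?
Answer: 19040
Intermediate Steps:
(-4*(-5)*56)*17 = (20*56)*17 = 1120*17 = 19040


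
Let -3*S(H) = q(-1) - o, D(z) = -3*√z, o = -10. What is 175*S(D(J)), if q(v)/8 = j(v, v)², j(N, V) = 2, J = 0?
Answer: -2450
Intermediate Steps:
q(v) = 32 (q(v) = 8*2² = 8*4 = 32)
S(H) = -14 (S(H) = -(32 - 1*(-10))/3 = -(32 + 10)/3 = -⅓*42 = -14)
175*S(D(J)) = 175*(-14) = -2450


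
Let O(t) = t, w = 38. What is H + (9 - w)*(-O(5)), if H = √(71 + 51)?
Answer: 145 + √122 ≈ 156.05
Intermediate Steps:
H = √122 ≈ 11.045
H + (9 - w)*(-O(5)) = √122 + (9 - 1*38)*(-1*5) = √122 + (9 - 38)*(-5) = √122 - 29*(-5) = √122 + 145 = 145 + √122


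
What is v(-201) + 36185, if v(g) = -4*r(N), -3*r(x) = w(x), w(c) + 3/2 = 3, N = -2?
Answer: 36187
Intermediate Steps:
w(c) = 3/2 (w(c) = -3/2 + 3 = 3/2)
r(x) = -1/2 (r(x) = -1/3*3/2 = -1/2)
v(g) = 2 (v(g) = -4*(-1/2) = 2)
v(-201) + 36185 = 2 + 36185 = 36187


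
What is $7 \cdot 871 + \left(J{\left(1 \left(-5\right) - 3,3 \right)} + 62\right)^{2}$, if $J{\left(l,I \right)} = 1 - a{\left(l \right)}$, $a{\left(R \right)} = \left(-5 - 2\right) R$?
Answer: $6146$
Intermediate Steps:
$a{\left(R \right)} = - 7 R$
$J{\left(l,I \right)} = 1 + 7 l$ ($J{\left(l,I \right)} = 1 - - 7 l = 1 + 7 l$)
$7 \cdot 871 + \left(J{\left(1 \left(-5\right) - 3,3 \right)} + 62\right)^{2} = 7 \cdot 871 + \left(\left(1 + 7 \left(1 \left(-5\right) - 3\right)\right) + 62\right)^{2} = 6097 + \left(\left(1 + 7 \left(-5 - 3\right)\right) + 62\right)^{2} = 6097 + \left(\left(1 + 7 \left(-8\right)\right) + 62\right)^{2} = 6097 + \left(\left(1 - 56\right) + 62\right)^{2} = 6097 + \left(-55 + 62\right)^{2} = 6097 + 7^{2} = 6097 + 49 = 6146$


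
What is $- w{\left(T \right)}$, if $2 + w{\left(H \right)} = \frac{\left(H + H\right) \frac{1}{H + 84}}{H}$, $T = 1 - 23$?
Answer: $\frac{61}{31} \approx 1.9677$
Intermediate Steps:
$T = -22$ ($T = 1 - 23 = -22$)
$w{\left(H \right)} = -2 + \frac{2}{84 + H}$ ($w{\left(H \right)} = -2 + \frac{\left(H + H\right) \frac{1}{H + 84}}{H} = -2 + \frac{2 H \frac{1}{84 + H}}{H} = -2 + \frac{2}{84 + H}$)
$- w{\left(T \right)} = - \frac{2 \left(-83 - -22\right)}{84 - 22} = - \frac{2 \left(-83 + 22\right)}{62} = - \frac{2 \left(-61\right)}{62} = \left(-1\right) \left(- \frac{61}{31}\right) = \frac{61}{31}$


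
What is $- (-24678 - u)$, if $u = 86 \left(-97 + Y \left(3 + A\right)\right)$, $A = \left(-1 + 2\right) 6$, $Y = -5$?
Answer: $12466$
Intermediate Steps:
$A = 6$ ($A = 1 \cdot 6 = 6$)
$u = -12212$ ($u = 86 \left(-97 - 5 \left(3 + 6\right)\right) = 86 \left(-97 - 45\right) = 86 \left(-142\right) = -12212$)
$- (-24678 - u) = - (-24678 - -12212) = - (-24678 + 12212) = \left(-1\right) \left(-12466\right) = 12466$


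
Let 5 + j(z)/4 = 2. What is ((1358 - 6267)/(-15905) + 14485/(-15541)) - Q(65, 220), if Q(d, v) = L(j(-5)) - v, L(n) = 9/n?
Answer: 217643218591/988718420 ≈ 220.13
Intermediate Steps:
j(z) = -12 (j(z) = -20 + 4*2 = -20 + 8 = -12)
Q(d, v) = -¾ - v (Q(d, v) = 9/(-12) - v = 9*(-1/12) - v = -¾ - v)
((1358 - 6267)/(-15905) + 14485/(-15541)) - Q(65, 220) = ((1358 - 6267)/(-15905) + 14485/(-15541)) - (-¾ - 1*220) = (-4909*(-1/15905) + 14485*(-1/15541)) - (-¾ - 220) = (4909/15905 - 14485/15541) - 1*(-883/4) = -154093156/247179605 + 883/4 = 217643218591/988718420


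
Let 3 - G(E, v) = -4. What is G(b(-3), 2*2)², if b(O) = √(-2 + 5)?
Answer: 49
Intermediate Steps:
b(O) = √3
G(E, v) = 7 (G(E, v) = 3 - 1*(-4) = 3 + 4 = 7)
G(b(-3), 2*2)² = 7² = 49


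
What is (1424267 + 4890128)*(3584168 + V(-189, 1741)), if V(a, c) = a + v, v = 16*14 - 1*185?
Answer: 22630905339110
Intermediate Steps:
v = 39 (v = 224 - 185 = 39)
V(a, c) = 39 + a (V(a, c) = a + 39 = 39 + a)
(1424267 + 4890128)*(3584168 + V(-189, 1741)) = (1424267 + 4890128)*(3584168 + (39 - 189)) = 6314395*(3584168 - 150) = 6314395*3584018 = 22630905339110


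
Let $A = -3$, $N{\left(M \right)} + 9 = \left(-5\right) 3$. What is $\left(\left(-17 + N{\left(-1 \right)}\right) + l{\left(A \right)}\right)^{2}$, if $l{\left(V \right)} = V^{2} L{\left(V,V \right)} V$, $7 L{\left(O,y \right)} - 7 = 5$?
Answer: $\frac{373321}{49} \approx 7618.8$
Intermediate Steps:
$N{\left(M \right)} = -24$ ($N{\left(M \right)} = -9 - 15 = -24$)
$L{\left(O,y \right)} = \frac{12}{7}$ ($L{\left(O,y \right)} = 1 + \frac{1}{7} \cdot 5 = 1 + \frac{5}{7} = \frac{12}{7}$)
$l{\left(V \right)} = \frac{12 V^{3}}{7}$ ($l{\left(V \right)} = V^{2} \cdot \frac{12}{7} V = \frac{12 V^{2}}{7} V = \frac{12 V^{3}}{7}$)
$\left(\left(-17 + N{\left(-1 \right)}\right) + l{\left(A \right)}\right)^{2} = \left(\left(-17 - 24\right) + \frac{12 \left(-3\right)^{3}}{7}\right)^{2} = \left(-41 + \frac{12}{7} \left(-27\right)\right)^{2} = \left(-41 - \frac{324}{7}\right)^{2} = \left(- \frac{611}{7}\right)^{2} = \frac{373321}{49}$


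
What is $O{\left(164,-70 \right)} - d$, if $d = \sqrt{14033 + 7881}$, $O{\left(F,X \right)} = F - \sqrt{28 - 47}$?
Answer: $164 - \sqrt{21914} - i \sqrt{19} \approx 15.966 - 4.3589 i$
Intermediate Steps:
$O{\left(F,X \right)} = F - i \sqrt{19}$ ($O{\left(F,X \right)} = F - \sqrt{-19} = F - i \sqrt{19}$)
$d = \sqrt{21914} \approx 148.03$
$O{\left(164,-70 \right)} - d = \left(164 - i \sqrt{19}\right) - \sqrt{21914} = 164 - \sqrt{21914} - i \sqrt{19}$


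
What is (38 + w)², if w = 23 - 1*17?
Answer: 1936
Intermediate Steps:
w = 6 (w = 23 - 17 = 6)
(38 + w)² = (38 + 6)² = 44² = 1936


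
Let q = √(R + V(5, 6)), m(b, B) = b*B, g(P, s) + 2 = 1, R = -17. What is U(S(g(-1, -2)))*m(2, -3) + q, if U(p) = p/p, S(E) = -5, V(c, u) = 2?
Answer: -6 + I*√15 ≈ -6.0 + 3.873*I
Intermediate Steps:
g(P, s) = -1 (g(P, s) = -2 + 1 = -1)
m(b, B) = B*b
U(p) = 1
q = I*√15 (q = √(-17 + 2) = √(-15) = I*√15 ≈ 3.873*I)
U(S(g(-1, -2)))*m(2, -3) + q = 1*(-3*2) + I*√15 = 1*(-6) + I*√15 = -6 + I*√15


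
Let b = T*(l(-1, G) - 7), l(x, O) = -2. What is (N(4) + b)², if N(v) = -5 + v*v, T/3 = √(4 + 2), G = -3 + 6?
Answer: 4495 - 594*√6 ≈ 3040.0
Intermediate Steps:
G = 3
T = 3*√6 (T = 3*√(4 + 2) = 3*√6 ≈ 7.3485)
N(v) = -5 + v²
b = -27*√6 (b = (3*√6)*(-2 - 7) = (3*√6)*(-9) = -27*√6 ≈ -66.136)
(N(4) + b)² = ((-5 + 4²) - 27*√6)² = ((-5 + 16) - 27*√6)² = (11 - 27*√6)²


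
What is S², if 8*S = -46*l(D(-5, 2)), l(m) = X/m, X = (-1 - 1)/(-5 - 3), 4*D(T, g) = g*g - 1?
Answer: 529/144 ≈ 3.6736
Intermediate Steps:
D(T, g) = -¼ + g²/4 (D(T, g) = (g*g - 1)/4 = (g² - 1)/4 = (-1 + g²)/4 = -¼ + g²/4)
X = ¼ (X = -2/(-8) = -2*(-⅛) = ¼ ≈ 0.25000)
l(m) = 1/(4*m)
S = -23/12 (S = (-23/(2*(-¼ + (¼)*2²)))/8 = (-23/(2*(-¼ + (¼)*4)))/8 = (-23/(2*(-¼ + 1)))/8 = (-23/(2*¾))/8 = (-23*4/(2*3))/8 = (-46*⅓)/8 = (⅛)*(-46/3) = -23/12 ≈ -1.9167)
S² = (-23/12)² = 529/144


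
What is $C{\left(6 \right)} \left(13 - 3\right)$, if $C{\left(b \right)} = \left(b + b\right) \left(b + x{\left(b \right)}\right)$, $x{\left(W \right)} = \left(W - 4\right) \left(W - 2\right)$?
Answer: $1680$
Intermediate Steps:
$x{\left(W \right)} = \left(-4 + W\right) \left(-2 + W\right)$
$C{\left(b \right)} = 2 b \left(8 + b^{2} - 5 b\right)$ ($C{\left(b \right)} = \left(b + b\right) \left(b + \left(8 + b^{2} - 6 b\right)\right) = 2 b \left(8 + b^{2} - 5 b\right)$)
$C{\left(6 \right)} \left(13 - 3\right) = 2 \cdot 6 \left(8 + 6^{2} - 30\right) \left(13 - 3\right) = 2 \cdot 6 \left(8 + 36 - 30\right) 10 = 2 \cdot 6 \cdot 14 \cdot 10 = 168 \cdot 10 = 1680$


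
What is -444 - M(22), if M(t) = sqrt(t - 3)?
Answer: -444 - sqrt(19) ≈ -448.36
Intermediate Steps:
M(t) = sqrt(-3 + t)
-444 - M(22) = -444 - sqrt(-3 + 22) = -444 - sqrt(19)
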